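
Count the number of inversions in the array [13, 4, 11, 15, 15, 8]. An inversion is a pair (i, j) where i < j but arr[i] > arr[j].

Finding inversions in [13, 4, 11, 15, 15, 8]:

(0, 1): arr[0]=13 > arr[1]=4
(0, 2): arr[0]=13 > arr[2]=11
(0, 5): arr[0]=13 > arr[5]=8
(2, 5): arr[2]=11 > arr[5]=8
(3, 5): arr[3]=15 > arr[5]=8
(4, 5): arr[4]=15 > arr[5]=8

Total inversions: 6

The array has 6 inversion(s): (0,1), (0,2), (0,5), (2,5), (3,5), (4,5). Each pair (i,j) satisfies i < j and arr[i] > arr[j].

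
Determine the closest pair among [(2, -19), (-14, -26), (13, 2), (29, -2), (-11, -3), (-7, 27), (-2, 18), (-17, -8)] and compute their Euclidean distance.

Computing all pairwise distances among 8 points:

d((2, -19), (-14, -26)) = 17.4642
d((2, -19), (13, 2)) = 23.7065
d((2, -19), (29, -2)) = 31.9061
d((2, -19), (-11, -3)) = 20.6155
d((2, -19), (-7, 27)) = 46.8722
d((2, -19), (-2, 18)) = 37.2156
d((2, -19), (-17, -8)) = 21.9545
d((-14, -26), (13, 2)) = 38.8973
d((-14, -26), (29, -2)) = 49.2443
d((-14, -26), (-11, -3)) = 23.1948
d((-14, -26), (-7, 27)) = 53.4603
d((-14, -26), (-2, 18)) = 45.607
d((-14, -26), (-17, -8)) = 18.2483
d((13, 2), (29, -2)) = 16.4924
d((13, 2), (-11, -3)) = 24.5153
d((13, 2), (-7, 27)) = 32.0156
d((13, 2), (-2, 18)) = 21.9317
d((13, 2), (-17, -8)) = 31.6228
d((29, -2), (-11, -3)) = 40.0125
d((29, -2), (-7, 27)) = 46.2277
d((29, -2), (-2, 18)) = 36.8917
d((29, -2), (-17, -8)) = 46.3897
d((-11, -3), (-7, 27)) = 30.2655
d((-11, -3), (-2, 18)) = 22.8473
d((-11, -3), (-17, -8)) = 7.8102 <-- minimum
d((-7, 27), (-2, 18)) = 10.2956
d((-7, 27), (-17, -8)) = 36.4005
d((-2, 18), (-17, -8)) = 30.0167

Closest pair: (-11, -3) and (-17, -8) with distance 7.8102

The closest pair is (-11, -3) and (-17, -8) with Euclidean distance 7.8102. For 8 points, brute-force pairwise comparison is shown above. For large n, the divide-and-conquer algorithm (sort by x, recurse on halves, check the dividing strip) achieves O(n log n).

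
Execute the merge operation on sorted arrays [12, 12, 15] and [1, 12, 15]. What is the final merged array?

Merging process:

Compare 12 vs 1: take 1 from right. Merged: [1]
Compare 12 vs 12: take 12 from left. Merged: [1, 12]
Compare 12 vs 12: take 12 from left. Merged: [1, 12, 12]
Compare 15 vs 12: take 12 from right. Merged: [1, 12, 12, 12]
Compare 15 vs 15: take 15 from left. Merged: [1, 12, 12, 12, 15]
Append remaining from right: [15]. Merged: [1, 12, 12, 12, 15, 15]

Final merged array: [1, 12, 12, 12, 15, 15]
Total comparisons: 5

The merged array is [1, 12, 12, 12, 15, 15], requiring 5 comparisons. The merge step runs in O(n) time where n is the total number of elements.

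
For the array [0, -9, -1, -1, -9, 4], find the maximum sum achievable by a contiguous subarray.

Using Kadane's algorithm on [0, -9, -1, -1, -9, 4]:

Scanning through the array:
Position 1 (value -9): max_ending_here = -9, max_so_far = 0
Position 2 (value -1): max_ending_here = -1, max_so_far = 0
Position 3 (value -1): max_ending_here = -1, max_so_far = 0
Position 4 (value -9): max_ending_here = -9, max_so_far = 0
Position 5 (value 4): max_ending_here = 4, max_so_far = 4

Maximum subarray: [4]
Maximum sum: 4

The maximum subarray is [4] with sum 4. This subarray runs from index 5 to index 5.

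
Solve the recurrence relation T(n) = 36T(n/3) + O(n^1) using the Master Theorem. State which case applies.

Master Theorem for T(n) = 36T(n/3) + O(n^1):

a = 36, b = 3, c = 1
log_b(a) = log_3(36) = 3.2619

Case 1: c = 1 < log_3(36) = 3.2619
T(n) = O(n^(log_3 36))

For T(n) = 36T(n/3) + O(n^1): log_3(36) = 3.2619. This is Case 1 of the Master Theorem (c < log_b(a), work dominated by leaves), giving O(n^(log_3 36)).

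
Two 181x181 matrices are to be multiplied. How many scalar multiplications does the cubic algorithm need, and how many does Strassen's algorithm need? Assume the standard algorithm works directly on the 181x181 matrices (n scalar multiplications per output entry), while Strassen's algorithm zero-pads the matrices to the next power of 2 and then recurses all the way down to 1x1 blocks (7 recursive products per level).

Matrix multiplication for 181x181 matrices:

Strassen's algorithm requires power-of-2 dimensions. Pad 181x181 to 256x256 (next power of 2).

Standard algorithm: 181^3 = 5929741 multiplications
Strassen's algorithm: 7^(log2(256)) = 7^8 = 5764801 multiplications
Savings: 5929741 - 5764801 = 164940 multiplications

Standard: 5929741 multiplications (181^3). Strassen: 5764801 multiplications (7^8, after padding to 256x256). Strassen reduces 8 recursive multiplications to 7 at each level.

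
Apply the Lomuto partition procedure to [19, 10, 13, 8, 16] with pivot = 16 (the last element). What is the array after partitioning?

Lomuto partition with pivot = 16:

Initial array: [19, 10, 13, 8, 16]

arr[0]=19 > 16: no swap
arr[1]=10 <= 16: swap with position 0, array becomes [10, 19, 13, 8, 16]
arr[2]=13 <= 16: swap with position 1, array becomes [10, 13, 19, 8, 16]
arr[3]=8 <= 16: swap with position 2, array becomes [10, 13, 8, 19, 16]

Place pivot at position 3: [10, 13, 8, 16, 19]
Pivot position: 3

After partitioning with pivot 16, the array becomes [10, 13, 8, 16, 19]. The pivot is placed at index 3. All elements to the left of the pivot are <= 16, and all elements to the right are > 16.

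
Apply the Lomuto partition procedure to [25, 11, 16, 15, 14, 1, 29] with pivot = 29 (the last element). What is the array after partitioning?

Lomuto partition with pivot = 29:

Initial array: [25, 11, 16, 15, 14, 1, 29]

arr[0]=25 <= 29: swap with position 0, array becomes [25, 11, 16, 15, 14, 1, 29]
arr[1]=11 <= 29: swap with position 1, array becomes [25, 11, 16, 15, 14, 1, 29]
arr[2]=16 <= 29: swap with position 2, array becomes [25, 11, 16, 15, 14, 1, 29]
arr[3]=15 <= 29: swap with position 3, array becomes [25, 11, 16, 15, 14, 1, 29]
arr[4]=14 <= 29: swap with position 4, array becomes [25, 11, 16, 15, 14, 1, 29]
arr[5]=1 <= 29: swap with position 5, array becomes [25, 11, 16, 15, 14, 1, 29]

Place pivot at position 6: [25, 11, 16, 15, 14, 1, 29]
Pivot position: 6

After partitioning with pivot 29, the array becomes [25, 11, 16, 15, 14, 1, 29]. The pivot is placed at index 6. All elements to the left of the pivot are <= 29, and all elements to the right are > 29.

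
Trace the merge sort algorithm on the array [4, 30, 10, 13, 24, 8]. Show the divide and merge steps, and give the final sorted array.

Merge sort trace:

Split: [4, 30, 10, 13, 24, 8] -> [4, 30, 10] and [13, 24, 8]
  Split: [4, 30, 10] -> [4] and [30, 10]
    Split: [30, 10] -> [30] and [10]
    Merge: [30] + [10] -> [10, 30]
  Merge: [4] + [10, 30] -> [4, 10, 30]
  Split: [13, 24, 8] -> [13] and [24, 8]
    Split: [24, 8] -> [24] and [8]
    Merge: [24] + [8] -> [8, 24]
  Merge: [13] + [8, 24] -> [8, 13, 24]
Merge: [4, 10, 30] + [8, 13, 24] -> [4, 8, 10, 13, 24, 30]

Final sorted array: [4, 8, 10, 13, 24, 30]

The merge sort proceeds by recursively splitting the array and merging sorted halves.
After all merges, the sorted array is [4, 8, 10, 13, 24, 30].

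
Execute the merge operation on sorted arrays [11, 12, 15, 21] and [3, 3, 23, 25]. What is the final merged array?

Merging process:

Compare 11 vs 3: take 3 from right. Merged: [3]
Compare 11 vs 3: take 3 from right. Merged: [3, 3]
Compare 11 vs 23: take 11 from left. Merged: [3, 3, 11]
Compare 12 vs 23: take 12 from left. Merged: [3, 3, 11, 12]
Compare 15 vs 23: take 15 from left. Merged: [3, 3, 11, 12, 15]
Compare 21 vs 23: take 21 from left. Merged: [3, 3, 11, 12, 15, 21]
Append remaining from right: [23, 25]. Merged: [3, 3, 11, 12, 15, 21, 23, 25]

Final merged array: [3, 3, 11, 12, 15, 21, 23, 25]
Total comparisons: 6

The merged array is [3, 3, 11, 12, 15, 21, 23, 25], requiring 6 comparisons. The merge step runs in O(n) time where n is the total number of elements.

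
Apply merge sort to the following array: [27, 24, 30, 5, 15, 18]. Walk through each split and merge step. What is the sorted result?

Merge sort trace:

Split: [27, 24, 30, 5, 15, 18] -> [27, 24, 30] and [5, 15, 18]
  Split: [27, 24, 30] -> [27] and [24, 30]
    Split: [24, 30] -> [24] and [30]
    Merge: [24] + [30] -> [24, 30]
  Merge: [27] + [24, 30] -> [24, 27, 30]
  Split: [5, 15, 18] -> [5] and [15, 18]
    Split: [15, 18] -> [15] and [18]
    Merge: [15] + [18] -> [15, 18]
  Merge: [5] + [15, 18] -> [5, 15, 18]
Merge: [24, 27, 30] + [5, 15, 18] -> [5, 15, 18, 24, 27, 30]

Final sorted array: [5, 15, 18, 24, 27, 30]

The merge sort proceeds by recursively splitting the array and merging sorted halves.
After all merges, the sorted array is [5, 15, 18, 24, 27, 30].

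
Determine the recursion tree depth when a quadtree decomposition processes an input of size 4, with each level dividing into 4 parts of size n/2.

For divide and conquer with division factor 2:

Problem sizes at each level:
Level 0: 4
Level 1: 2
Level 2: 1

The root is level 0 and the size-1 base case is level 2 (the tree spans levels 0 through 2, i.e. 3 levels counting the root), so the depth is the number of divisions: log_2(4) = 2

The recursion tree depth is log_2(4) = 2. At each level, the problem size is divided by 2, so it takes 2 divisions to reduce to a base case of size 1. The algorithm makes 4 recursive calls at each level.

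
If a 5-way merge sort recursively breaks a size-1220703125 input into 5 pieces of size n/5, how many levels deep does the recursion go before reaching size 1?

For divide and conquer with division factor 5:

Problem sizes at each level:
Level 0: 1220703125
Level 1: 244140625
Level 2: 48828125
Level 3: 9765625
Level 4: 1953125
Level 5: 390625
Level 6: 78125
Level 7: 15625
Level 8: 3125
Level 9: 625
Level 10: 125
Level 11: 25
Level 12: 5
Level 13: 1

The root is level 0 and the size-1 base case is level 13 (the tree spans levels 0 through 13, i.e. 14 levels counting the root), so the depth is the number of divisions: log_5(1220703125) = 13

The recursion tree depth is log_5(1220703125) = 13. At each level, the problem size is divided by 5, so it takes 13 divisions to reduce to a base case of size 1. The algorithm makes 5 recursive calls at each level.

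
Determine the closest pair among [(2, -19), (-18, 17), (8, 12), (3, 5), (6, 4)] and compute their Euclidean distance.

Computing all pairwise distances among 5 points:

d((2, -19), (-18, 17)) = 41.1825
d((2, -19), (8, 12)) = 31.5753
d((2, -19), (3, 5)) = 24.0208
d((2, -19), (6, 4)) = 23.3452
d((-18, 17), (8, 12)) = 26.4764
d((-18, 17), (3, 5)) = 24.1868
d((-18, 17), (6, 4)) = 27.2947
d((8, 12), (3, 5)) = 8.6023
d((8, 12), (6, 4)) = 8.2462
d((3, 5), (6, 4)) = 3.1623 <-- minimum

Closest pair: (3, 5) and (6, 4) with distance 3.1623

The closest pair is (3, 5) and (6, 4) with Euclidean distance 3.1623. For 5 points, brute-force pairwise comparison is shown above. For large n, the divide-and-conquer algorithm (sort by x, recurse on halves, check the dividing strip) achieves O(n log n).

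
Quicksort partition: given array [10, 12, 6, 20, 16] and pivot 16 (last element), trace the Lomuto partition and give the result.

Lomuto partition with pivot = 16:

Initial array: [10, 12, 6, 20, 16]

arr[0]=10 <= 16: swap with position 0, array becomes [10, 12, 6, 20, 16]
arr[1]=12 <= 16: swap with position 1, array becomes [10, 12, 6, 20, 16]
arr[2]=6 <= 16: swap with position 2, array becomes [10, 12, 6, 20, 16]
arr[3]=20 > 16: no swap

Place pivot at position 3: [10, 12, 6, 16, 20]
Pivot position: 3

After partitioning with pivot 16, the array becomes [10, 12, 6, 16, 20]. The pivot is placed at index 3. All elements to the left of the pivot are <= 16, and all elements to the right are > 16.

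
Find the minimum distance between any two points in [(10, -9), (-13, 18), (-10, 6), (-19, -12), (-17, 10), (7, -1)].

Computing all pairwise distances among 6 points:

d((10, -9), (-13, 18)) = 35.4683
d((10, -9), (-10, 6)) = 25.0
d((10, -9), (-19, -12)) = 29.1548
d((10, -9), (-17, 10)) = 33.0151
d((10, -9), (7, -1)) = 8.544
d((-13, 18), (-10, 6)) = 12.3693
d((-13, 18), (-19, -12)) = 30.5941
d((-13, 18), (-17, 10)) = 8.9443
d((-13, 18), (7, -1)) = 27.5862
d((-10, 6), (-19, -12)) = 20.1246
d((-10, 6), (-17, 10)) = 8.0623 <-- minimum
d((-10, 6), (7, -1)) = 18.3848
d((-19, -12), (-17, 10)) = 22.0907
d((-19, -12), (7, -1)) = 28.2312
d((-17, 10), (7, -1)) = 26.4008

Closest pair: (-10, 6) and (-17, 10) with distance 8.0623

The closest pair is (-10, 6) and (-17, 10) with Euclidean distance 8.0623. For 6 points, brute-force pairwise comparison is shown above. For large n, the divide-and-conquer algorithm (sort by x, recurse on halves, check the dividing strip) achieves O(n log n).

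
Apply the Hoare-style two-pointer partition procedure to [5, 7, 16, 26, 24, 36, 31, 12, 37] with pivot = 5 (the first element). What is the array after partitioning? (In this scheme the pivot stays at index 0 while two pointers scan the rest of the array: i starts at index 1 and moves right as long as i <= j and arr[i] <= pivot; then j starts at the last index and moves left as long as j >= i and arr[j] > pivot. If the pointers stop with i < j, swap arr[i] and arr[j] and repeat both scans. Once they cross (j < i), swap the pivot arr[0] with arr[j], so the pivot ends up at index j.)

Hoare-style two-pointer partition with pivot = 5:

Initial array: [5, 7, 16, 26, 24, 36, 31, 12, 37]

Pointers start at i = 1, j = 8.
i ends at 1, j ends at 0: the pointers have crossed (j < i), so scanning stops.

j = 0, so swapping arr[0] with arr[j] leaves the pivot at position 0: [5, 7, 16, 26, 24, 36, 31, 12, 37]
Pivot position: 0

After partitioning with pivot 5, the array becomes [5, 7, 16, 26, 24, 36, 31, 12, 37]. The pivot is placed at index 0. All elements to the left of the pivot are <= 5, and all elements to the right are > 5.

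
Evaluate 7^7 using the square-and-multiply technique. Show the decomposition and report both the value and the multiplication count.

Computing 7^7 by squaring (build up from 7^1; each line after the first costs one multiplication):

7^1 = 7
7^2 = (7^1)^2 = 7^2 = 49
7^3 = 7 * 7^2 = 7 * 49 = 343
7^6 = (7^3)^2 = 343^2 = 117649
7^7 = 7 * 7^6 = 7 * 117649 = 823543

Result: 823543
Multiplications needed: 4 (4 lines after 7^1)

7^7 = 823543. Using exponentiation by squaring, this requires 4 multiplications. The key idea: if the exponent is even, square the half-power; if odd, multiply by the base once.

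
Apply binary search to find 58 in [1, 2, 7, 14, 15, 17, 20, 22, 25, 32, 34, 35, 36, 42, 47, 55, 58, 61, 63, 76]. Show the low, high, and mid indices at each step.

Binary search for 58 in [1, 2, 7, 14, 15, 17, 20, 22, 25, 32, 34, 35, 36, 42, 47, 55, 58, 61, 63, 76]:

lo=0, hi=19, mid=9, arr[mid]=32 -> 32 < 58, search right half
lo=10, hi=19, mid=14, arr[mid]=47 -> 47 < 58, search right half
lo=15, hi=19, mid=17, arr[mid]=61 -> 61 > 58, search left half
lo=15, hi=16, mid=15, arr[mid]=55 -> 55 < 58, search right half
lo=16, hi=16, mid=16, arr[mid]=58 -> Found target at index 16!

Binary search finds 58 at index 16 after 5 comparisons. The search repeatedly halves the search space by comparing with the middle element.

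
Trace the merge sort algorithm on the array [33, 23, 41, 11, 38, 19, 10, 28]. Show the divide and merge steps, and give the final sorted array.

Merge sort trace:

Split: [33, 23, 41, 11, 38, 19, 10, 28] -> [33, 23, 41, 11] and [38, 19, 10, 28]
  Split: [33, 23, 41, 11] -> [33, 23] and [41, 11]
    Split: [33, 23] -> [33] and [23]
    Merge: [33] + [23] -> [23, 33]
    Split: [41, 11] -> [41] and [11]
    Merge: [41] + [11] -> [11, 41]
  Merge: [23, 33] + [11, 41] -> [11, 23, 33, 41]
  Split: [38, 19, 10, 28] -> [38, 19] and [10, 28]
    Split: [38, 19] -> [38] and [19]
    Merge: [38] + [19] -> [19, 38]
    Split: [10, 28] -> [10] and [28]
    Merge: [10] + [28] -> [10, 28]
  Merge: [19, 38] + [10, 28] -> [10, 19, 28, 38]
Merge: [11, 23, 33, 41] + [10, 19, 28, 38] -> [10, 11, 19, 23, 28, 33, 38, 41]

Final sorted array: [10, 11, 19, 23, 28, 33, 38, 41]

The merge sort proceeds by recursively splitting the array and merging sorted halves.
After all merges, the sorted array is [10, 11, 19, 23, 28, 33, 38, 41].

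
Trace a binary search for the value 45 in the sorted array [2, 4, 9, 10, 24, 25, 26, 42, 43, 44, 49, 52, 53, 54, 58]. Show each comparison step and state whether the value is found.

Binary search for 45 in [2, 4, 9, 10, 24, 25, 26, 42, 43, 44, 49, 52, 53, 54, 58]:

lo=0, hi=14, mid=7, arr[mid]=42 -> 42 < 45, search right half
lo=8, hi=14, mid=11, arr[mid]=52 -> 52 > 45, search left half
lo=8, hi=10, mid=9, arr[mid]=44 -> 44 < 45, search right half
lo=10, hi=10, mid=10, arr[mid]=49 -> 49 > 45, search left half
lo=10 > hi=9, target 45 not found

Binary search determines that 45 is not in the array after 4 comparisons. The search space was exhausted without finding the target.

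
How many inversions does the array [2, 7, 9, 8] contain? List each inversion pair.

Finding inversions in [2, 7, 9, 8]:

(2, 3): arr[2]=9 > arr[3]=8

Total inversions: 1

The array has 1 inversion(s): (2,3). Each pair (i,j) satisfies i < j and arr[i] > arr[j].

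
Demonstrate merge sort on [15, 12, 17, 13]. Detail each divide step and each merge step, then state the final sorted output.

Merge sort trace:

Split: [15, 12, 17, 13] -> [15, 12] and [17, 13]
  Split: [15, 12] -> [15] and [12]
  Merge: [15] + [12] -> [12, 15]
  Split: [17, 13] -> [17] and [13]
  Merge: [17] + [13] -> [13, 17]
Merge: [12, 15] + [13, 17] -> [12, 13, 15, 17]

Final sorted array: [12, 13, 15, 17]

The merge sort proceeds by recursively splitting the array and merging sorted halves.
After all merges, the sorted array is [12, 13, 15, 17].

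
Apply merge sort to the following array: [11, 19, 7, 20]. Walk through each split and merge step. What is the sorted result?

Merge sort trace:

Split: [11, 19, 7, 20] -> [11, 19] and [7, 20]
  Split: [11, 19] -> [11] and [19]
  Merge: [11] + [19] -> [11, 19]
  Split: [7, 20] -> [7] and [20]
  Merge: [7] + [20] -> [7, 20]
Merge: [11, 19] + [7, 20] -> [7, 11, 19, 20]

Final sorted array: [7, 11, 19, 20]

The merge sort proceeds by recursively splitting the array and merging sorted halves.
After all merges, the sorted array is [7, 11, 19, 20].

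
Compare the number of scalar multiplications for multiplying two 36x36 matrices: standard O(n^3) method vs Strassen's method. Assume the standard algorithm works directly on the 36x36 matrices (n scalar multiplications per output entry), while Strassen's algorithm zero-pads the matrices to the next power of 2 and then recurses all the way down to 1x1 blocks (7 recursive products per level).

Matrix multiplication for 36x36 matrices:

Strassen's algorithm requires power-of-2 dimensions. Pad 36x36 to 64x64 (next power of 2).

Standard algorithm: 36^3 = 46656 multiplications
Strassen's algorithm: 7^(log2(64)) = 7^6 = 117649 multiplications
Difference: 46656 - 117649 = -70993 (Strassen uses MORE here due to padding overhead — for small or just-over-power-of-2 n, padding can outweigh the per-level savings)

Standard: 46656 multiplications (36^3). Strassen: 117649 multiplications (7^6, after padding to 64x64). Strassen reduces 8 recursive multiplications to 7 at each level.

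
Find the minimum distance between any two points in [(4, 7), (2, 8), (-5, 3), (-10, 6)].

Computing all pairwise distances among 4 points:

d((4, 7), (2, 8)) = 2.2361 <-- minimum
d((4, 7), (-5, 3)) = 9.8489
d((4, 7), (-10, 6)) = 14.0357
d((2, 8), (-5, 3)) = 8.6023
d((2, 8), (-10, 6)) = 12.1655
d((-5, 3), (-10, 6)) = 5.831

Closest pair: (4, 7) and (2, 8) with distance 2.2361

The closest pair is (4, 7) and (2, 8) with Euclidean distance 2.2361. For 4 points, brute-force pairwise comparison is shown above. For large n, the divide-and-conquer algorithm (sort by x, recurse on halves, check the dividing strip) achieves O(n log n).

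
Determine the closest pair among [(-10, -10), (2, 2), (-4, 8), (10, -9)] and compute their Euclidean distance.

Computing all pairwise distances among 4 points:

d((-10, -10), (2, 2)) = 16.9706
d((-10, -10), (-4, 8)) = 18.9737
d((-10, -10), (10, -9)) = 20.025
d((2, 2), (-4, 8)) = 8.4853 <-- minimum
d((2, 2), (10, -9)) = 13.6015
d((-4, 8), (10, -9)) = 22.0227

Closest pair: (2, 2) and (-4, 8) with distance 8.4853

The closest pair is (2, 2) and (-4, 8) with Euclidean distance 8.4853. For 4 points, brute-force pairwise comparison is shown above. For large n, the divide-and-conquer algorithm (sort by x, recurse on halves, check the dividing strip) achieves O(n log n).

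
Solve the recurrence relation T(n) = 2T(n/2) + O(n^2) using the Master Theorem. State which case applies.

Master Theorem for T(n) = 2T(n/2) + O(n^2):

a = 2, b = 2, c = 2
log_b(a) = log_2(2) = 1.0000

Case 3: c = 2 > log_2(2) = 1.0000
T(n) = O(n^2) = O(n^2)

For T(n) = 2T(n/2) + O(n^2): log_2(2) = 1.0000. This is Case 3 of the Master Theorem (c > log_b(a), work dominated by root), giving O(n^2).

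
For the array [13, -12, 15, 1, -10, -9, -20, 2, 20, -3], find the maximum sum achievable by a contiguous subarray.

Using Kadane's algorithm on [13, -12, 15, 1, -10, -9, -20, 2, 20, -3]:

Scanning through the array:
Position 1 (value -12): max_ending_here = 1, max_so_far = 13
Position 2 (value 15): max_ending_here = 16, max_so_far = 16
Position 3 (value 1): max_ending_here = 17, max_so_far = 17
Position 4 (value -10): max_ending_here = 7, max_so_far = 17
Position 5 (value -9): max_ending_here = -2, max_so_far = 17
Position 6 (value -20): max_ending_here = -20, max_so_far = 17
Position 7 (value 2): max_ending_here = 2, max_so_far = 17
Position 8 (value 20): max_ending_here = 22, max_so_far = 22
Position 9 (value -3): max_ending_here = 19, max_so_far = 22

Maximum subarray: [2, 20]
Maximum sum: 22

The maximum subarray is [2, 20] with sum 22. This subarray runs from index 7 to index 8.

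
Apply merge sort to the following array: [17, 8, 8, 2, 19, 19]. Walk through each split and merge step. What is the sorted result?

Merge sort trace:

Split: [17, 8, 8, 2, 19, 19] -> [17, 8, 8] and [2, 19, 19]
  Split: [17, 8, 8] -> [17] and [8, 8]
    Split: [8, 8] -> [8] and [8]
    Merge: [8] + [8] -> [8, 8]
  Merge: [17] + [8, 8] -> [8, 8, 17]
  Split: [2, 19, 19] -> [2] and [19, 19]
    Split: [19, 19] -> [19] and [19]
    Merge: [19] + [19] -> [19, 19]
  Merge: [2] + [19, 19] -> [2, 19, 19]
Merge: [8, 8, 17] + [2, 19, 19] -> [2, 8, 8, 17, 19, 19]

Final sorted array: [2, 8, 8, 17, 19, 19]

The merge sort proceeds by recursively splitting the array and merging sorted halves.
After all merges, the sorted array is [2, 8, 8, 17, 19, 19].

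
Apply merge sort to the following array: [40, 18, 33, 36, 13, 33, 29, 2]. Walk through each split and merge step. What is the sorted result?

Merge sort trace:

Split: [40, 18, 33, 36, 13, 33, 29, 2] -> [40, 18, 33, 36] and [13, 33, 29, 2]
  Split: [40, 18, 33, 36] -> [40, 18] and [33, 36]
    Split: [40, 18] -> [40] and [18]
    Merge: [40] + [18] -> [18, 40]
    Split: [33, 36] -> [33] and [36]
    Merge: [33] + [36] -> [33, 36]
  Merge: [18, 40] + [33, 36] -> [18, 33, 36, 40]
  Split: [13, 33, 29, 2] -> [13, 33] and [29, 2]
    Split: [13, 33] -> [13] and [33]
    Merge: [13] + [33] -> [13, 33]
    Split: [29, 2] -> [29] and [2]
    Merge: [29] + [2] -> [2, 29]
  Merge: [13, 33] + [2, 29] -> [2, 13, 29, 33]
Merge: [18, 33, 36, 40] + [2, 13, 29, 33] -> [2, 13, 18, 29, 33, 33, 36, 40]

Final sorted array: [2, 13, 18, 29, 33, 33, 36, 40]

The merge sort proceeds by recursively splitting the array and merging sorted halves.
After all merges, the sorted array is [2, 13, 18, 29, 33, 33, 36, 40].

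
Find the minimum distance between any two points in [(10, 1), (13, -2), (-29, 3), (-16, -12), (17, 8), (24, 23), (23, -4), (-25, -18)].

Computing all pairwise distances among 8 points:

d((10, 1), (13, -2)) = 4.2426 <-- minimum
d((10, 1), (-29, 3)) = 39.0512
d((10, 1), (-16, -12)) = 29.0689
d((10, 1), (17, 8)) = 9.8995
d((10, 1), (24, 23)) = 26.0768
d((10, 1), (23, -4)) = 13.9284
d((10, 1), (-25, -18)) = 39.8246
d((13, -2), (-29, 3)) = 42.2966
d((13, -2), (-16, -12)) = 30.6757
d((13, -2), (17, 8)) = 10.7703
d((13, -2), (24, 23)) = 27.313
d((13, -2), (23, -4)) = 10.198
d((13, -2), (-25, -18)) = 41.2311
d((-29, 3), (-16, -12)) = 19.8494
d((-29, 3), (17, 8)) = 46.2709
d((-29, 3), (24, 23)) = 56.648
d((-29, 3), (23, -4)) = 52.469
d((-29, 3), (-25, -18)) = 21.3776
d((-16, -12), (17, 8)) = 38.5876
d((-16, -12), (24, 23)) = 53.1507
d((-16, -12), (23, -4)) = 39.8121
d((-16, -12), (-25, -18)) = 10.8167
d((17, 8), (24, 23)) = 16.5529
d((17, 8), (23, -4)) = 13.4164
d((17, 8), (-25, -18)) = 49.3964
d((24, 23), (23, -4)) = 27.0185
d((24, 23), (-25, -18)) = 63.8905
d((23, -4), (-25, -18)) = 50.0

Closest pair: (10, 1) and (13, -2) with distance 4.2426

The closest pair is (10, 1) and (13, -2) with Euclidean distance 4.2426. For 8 points, brute-force pairwise comparison is shown above. For large n, the divide-and-conquer algorithm (sort by x, recurse on halves, check the dividing strip) achieves O(n log n).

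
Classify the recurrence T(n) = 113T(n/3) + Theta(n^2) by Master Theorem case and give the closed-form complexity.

Master Theorem for T(n) = 113T(n/3) + O(n^2):

a = 113, b = 3, c = 2
log_b(a) = log_3(113) = 4.3031

Case 1: c = 2 < log_3(113) = 4.3031
T(n) = O(n^(log_3 113))

For T(n) = 113T(n/3) + O(n^2): log_3(113) = 4.3031. This is Case 1 of the Master Theorem (c < log_b(a), work dominated by leaves), giving O(n^(log_3 113)).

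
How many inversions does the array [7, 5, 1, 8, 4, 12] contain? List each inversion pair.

Finding inversions in [7, 5, 1, 8, 4, 12]:

(0, 1): arr[0]=7 > arr[1]=5
(0, 2): arr[0]=7 > arr[2]=1
(0, 4): arr[0]=7 > arr[4]=4
(1, 2): arr[1]=5 > arr[2]=1
(1, 4): arr[1]=5 > arr[4]=4
(3, 4): arr[3]=8 > arr[4]=4

Total inversions: 6

The array has 6 inversion(s): (0,1), (0,2), (0,4), (1,2), (1,4), (3,4). Each pair (i,j) satisfies i < j and arr[i] > arr[j].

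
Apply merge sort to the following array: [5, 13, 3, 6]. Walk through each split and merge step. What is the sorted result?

Merge sort trace:

Split: [5, 13, 3, 6] -> [5, 13] and [3, 6]
  Split: [5, 13] -> [5] and [13]
  Merge: [5] + [13] -> [5, 13]
  Split: [3, 6] -> [3] and [6]
  Merge: [3] + [6] -> [3, 6]
Merge: [5, 13] + [3, 6] -> [3, 5, 6, 13]

Final sorted array: [3, 5, 6, 13]

The merge sort proceeds by recursively splitting the array and merging sorted halves.
After all merges, the sorted array is [3, 5, 6, 13].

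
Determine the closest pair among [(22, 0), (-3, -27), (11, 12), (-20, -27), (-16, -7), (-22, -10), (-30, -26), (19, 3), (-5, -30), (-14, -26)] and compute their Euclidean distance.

Computing all pairwise distances among 10 points:

d((22, 0), (-3, -27)) = 36.7967
d((22, 0), (11, 12)) = 16.2788
d((22, 0), (-20, -27)) = 49.93
d((22, 0), (-16, -7)) = 38.6394
d((22, 0), (-22, -10)) = 45.1221
d((22, 0), (-30, -26)) = 58.1378
d((22, 0), (19, 3)) = 4.2426
d((22, 0), (-5, -30)) = 40.3609
d((22, 0), (-14, -26)) = 44.4072
d((-3, -27), (11, 12)) = 41.4367
d((-3, -27), (-20, -27)) = 17.0
d((-3, -27), (-16, -7)) = 23.8537
d((-3, -27), (-22, -10)) = 25.4951
d((-3, -27), (-30, -26)) = 27.0185
d((-3, -27), (19, 3)) = 37.2022
d((-3, -27), (-5, -30)) = 3.6056 <-- minimum
d((-3, -27), (-14, -26)) = 11.0454
d((11, 12), (-20, -27)) = 49.8197
d((11, 12), (-16, -7)) = 33.0151
d((11, 12), (-22, -10)) = 39.6611
d((11, 12), (-30, -26)) = 55.9017
d((11, 12), (19, 3)) = 12.0416
d((11, 12), (-5, -30)) = 44.9444
d((11, 12), (-14, -26)) = 45.4863
d((-20, -27), (-16, -7)) = 20.3961
d((-20, -27), (-22, -10)) = 17.1172
d((-20, -27), (-30, -26)) = 10.0499
d((-20, -27), (19, 3)) = 49.2037
d((-20, -27), (-5, -30)) = 15.2971
d((-20, -27), (-14, -26)) = 6.0828
d((-16, -7), (-22, -10)) = 6.7082
d((-16, -7), (-30, -26)) = 23.6008
d((-16, -7), (19, 3)) = 36.4005
d((-16, -7), (-5, -30)) = 25.4951
d((-16, -7), (-14, -26)) = 19.105
d((-22, -10), (-30, -26)) = 17.8885
d((-22, -10), (19, 3)) = 43.0116
d((-22, -10), (-5, -30)) = 26.2488
d((-22, -10), (-14, -26)) = 17.8885
d((-30, -26), (19, 3)) = 56.9386
d((-30, -26), (-5, -30)) = 25.318
d((-30, -26), (-14, -26)) = 16.0
d((19, 3), (-5, -30)) = 40.8044
d((19, 3), (-14, -26)) = 43.9318
d((-5, -30), (-14, -26)) = 9.8489

Closest pair: (-3, -27) and (-5, -30) with distance 3.6056

The closest pair is (-3, -27) and (-5, -30) with Euclidean distance 3.6056. For 10 points, brute-force pairwise comparison is shown above. For large n, the divide-and-conquer algorithm (sort by x, recurse on halves, check the dividing strip) achieves O(n log n).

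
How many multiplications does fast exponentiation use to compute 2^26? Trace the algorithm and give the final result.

Computing 2^26 by squaring (build up from 2^1; each line after the first costs one multiplication):

2^1 = 2
2^2 = (2^1)^2 = 2^2 = 4
2^3 = 2 * 2^2 = 2 * 4 = 8
2^6 = (2^3)^2 = 8^2 = 64
2^12 = (2^6)^2 = 64^2 = 4096
2^13 = 2 * 2^12 = 2 * 4096 = 8192
2^26 = (2^13)^2 = 8192^2 = 67108864

Result: 67108864
Multiplications needed: 6 (6 lines after 2^1)

2^26 = 67108864. Using exponentiation by squaring, this requires 6 multiplications. The key idea: if the exponent is even, square the half-power; if odd, multiply by the base once.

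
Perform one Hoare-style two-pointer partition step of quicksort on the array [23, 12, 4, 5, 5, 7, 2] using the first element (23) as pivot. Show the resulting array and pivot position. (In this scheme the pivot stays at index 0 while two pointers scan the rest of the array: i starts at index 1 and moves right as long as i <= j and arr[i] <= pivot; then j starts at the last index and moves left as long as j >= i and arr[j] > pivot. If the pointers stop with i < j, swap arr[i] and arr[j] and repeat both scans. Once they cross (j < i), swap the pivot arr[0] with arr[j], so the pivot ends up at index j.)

Hoare-style two-pointer partition with pivot = 23:

Initial array: [23, 12, 4, 5, 5, 7, 2]

Pointers start at i = 1, j = 6.
i ends at 7, j ends at 6: the pointers have crossed (j < i), so scanning stops.

Swap pivot arr[0] with arr[6] to place pivot at position 6: [2, 12, 4, 5, 5, 7, 23]
Pivot position: 6

After partitioning with pivot 23, the array becomes [2, 12, 4, 5, 5, 7, 23]. The pivot is placed at index 6. All elements to the left of the pivot are <= 23, and all elements to the right are > 23.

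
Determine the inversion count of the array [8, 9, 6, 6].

Finding inversions in [8, 9, 6, 6]:

(0, 2): arr[0]=8 > arr[2]=6
(0, 3): arr[0]=8 > arr[3]=6
(1, 2): arr[1]=9 > arr[2]=6
(1, 3): arr[1]=9 > arr[3]=6

Total inversions: 4

The array has 4 inversion(s): (0,2), (0,3), (1,2), (1,3). Each pair (i,j) satisfies i < j and arr[i] > arr[j].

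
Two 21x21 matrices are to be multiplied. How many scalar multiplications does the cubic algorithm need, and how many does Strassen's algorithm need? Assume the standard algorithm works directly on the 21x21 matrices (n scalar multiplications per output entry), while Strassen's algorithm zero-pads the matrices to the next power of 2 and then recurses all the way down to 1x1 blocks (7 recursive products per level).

Matrix multiplication for 21x21 matrices:

Strassen's algorithm requires power-of-2 dimensions. Pad 21x21 to 32x32 (next power of 2).

Standard algorithm: 21^3 = 9261 multiplications
Strassen's algorithm: 7^(log2(32)) = 7^5 = 16807 multiplications
Difference: 9261 - 16807 = -7546 (Strassen uses MORE here due to padding overhead — for small or just-over-power-of-2 n, padding can outweigh the per-level savings)

Standard: 9261 multiplications (21^3). Strassen: 16807 multiplications (7^5, after padding to 32x32). Strassen reduces 8 recursive multiplications to 7 at each level.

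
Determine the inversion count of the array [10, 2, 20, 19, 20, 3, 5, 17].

Finding inversions in [10, 2, 20, 19, 20, 3, 5, 17]:

(0, 1): arr[0]=10 > arr[1]=2
(0, 5): arr[0]=10 > arr[5]=3
(0, 6): arr[0]=10 > arr[6]=5
(2, 3): arr[2]=20 > arr[3]=19
(2, 5): arr[2]=20 > arr[5]=3
(2, 6): arr[2]=20 > arr[6]=5
(2, 7): arr[2]=20 > arr[7]=17
(3, 5): arr[3]=19 > arr[5]=3
(3, 6): arr[3]=19 > arr[6]=5
(3, 7): arr[3]=19 > arr[7]=17
(4, 5): arr[4]=20 > arr[5]=3
(4, 6): arr[4]=20 > arr[6]=5
(4, 7): arr[4]=20 > arr[7]=17

Total inversions: 13

The array has 13 inversion(s): (0,1), (0,5), (0,6), (2,3), (2,5), (2,6), (2,7), (3,5), (3,6), (3,7), (4,5), (4,6), (4,7). Each pair (i,j) satisfies i < j and arr[i] > arr[j].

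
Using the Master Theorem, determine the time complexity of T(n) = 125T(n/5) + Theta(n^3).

Master Theorem for T(n) = 125T(n/5) + O(n^3):

a = 125, b = 5, c = 3
log_b(a) = log_5(125) = 3.0000

Case 2: c = 3 = log_5(125) = 3.0000
T(n) = O(n^3 log n) = O(n^3 log n)

For T(n) = 125T(n/5) + O(n^3): log_5(125) = 3.0000. This is Case 2 of the Master Theorem (c = log_b(a), equal work at all levels), giving O(n^3 log n).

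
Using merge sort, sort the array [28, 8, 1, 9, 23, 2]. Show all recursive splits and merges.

Merge sort trace:

Split: [28, 8, 1, 9, 23, 2] -> [28, 8, 1] and [9, 23, 2]
  Split: [28, 8, 1] -> [28] and [8, 1]
    Split: [8, 1] -> [8] and [1]
    Merge: [8] + [1] -> [1, 8]
  Merge: [28] + [1, 8] -> [1, 8, 28]
  Split: [9, 23, 2] -> [9] and [23, 2]
    Split: [23, 2] -> [23] and [2]
    Merge: [23] + [2] -> [2, 23]
  Merge: [9] + [2, 23] -> [2, 9, 23]
Merge: [1, 8, 28] + [2, 9, 23] -> [1, 2, 8, 9, 23, 28]

Final sorted array: [1, 2, 8, 9, 23, 28]

The merge sort proceeds by recursively splitting the array and merging sorted halves.
After all merges, the sorted array is [1, 2, 8, 9, 23, 28].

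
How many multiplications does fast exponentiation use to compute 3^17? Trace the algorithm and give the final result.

Computing 3^17 by squaring (build up from 3^1; each line after the first costs one multiplication):

3^1 = 3
3^2 = (3^1)^2 = 3^2 = 9
3^4 = (3^2)^2 = 9^2 = 81
3^8 = (3^4)^2 = 81^2 = 6561
3^16 = (3^8)^2 = 6561^2 = 43046721
3^17 = 3 * 3^16 = 3 * 43046721 = 129140163

Result: 129140163
Multiplications needed: 5 (5 lines after 3^1)

3^17 = 129140163. Using exponentiation by squaring, this requires 5 multiplications. The key idea: if the exponent is even, square the half-power; if odd, multiply by the base once.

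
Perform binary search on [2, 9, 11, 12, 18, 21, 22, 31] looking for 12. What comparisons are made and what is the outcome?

Binary search for 12 in [2, 9, 11, 12, 18, 21, 22, 31]:

lo=0, hi=7, mid=3, arr[mid]=12 -> Found target at index 3!

Binary search finds 12 at index 3 after 1 comparisons. The search repeatedly halves the search space by comparing with the middle element.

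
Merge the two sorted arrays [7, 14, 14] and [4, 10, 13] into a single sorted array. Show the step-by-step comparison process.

Merging process:

Compare 7 vs 4: take 4 from right. Merged: [4]
Compare 7 vs 10: take 7 from left. Merged: [4, 7]
Compare 14 vs 10: take 10 from right. Merged: [4, 7, 10]
Compare 14 vs 13: take 13 from right. Merged: [4, 7, 10, 13]
Append remaining from left: [14, 14]. Merged: [4, 7, 10, 13, 14, 14]

Final merged array: [4, 7, 10, 13, 14, 14]
Total comparisons: 4

The merged array is [4, 7, 10, 13, 14, 14], requiring 4 comparisons. The merge step runs in O(n) time where n is the total number of elements.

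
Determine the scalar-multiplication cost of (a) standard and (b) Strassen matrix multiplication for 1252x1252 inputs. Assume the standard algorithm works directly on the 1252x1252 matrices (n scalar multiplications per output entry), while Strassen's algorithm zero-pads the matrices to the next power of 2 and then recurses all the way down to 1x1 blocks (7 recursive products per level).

Matrix multiplication for 1252x1252 matrices:

Strassen's algorithm requires power-of-2 dimensions. Pad 1252x1252 to 2048x2048 (next power of 2).

Standard algorithm: 1252^3 = 1962515008 multiplications
Strassen's algorithm: 7^(log2(2048)) = 7^11 = 1977326743 multiplications
Difference: 1962515008 - 1977326743 = -14811735 (Strassen uses MORE here due to padding overhead — for small or just-over-power-of-2 n, padding can outweigh the per-level savings)

Standard: 1962515008 multiplications (1252^3). Strassen: 1977326743 multiplications (7^11, after padding to 2048x2048). Strassen reduces 8 recursive multiplications to 7 at each level.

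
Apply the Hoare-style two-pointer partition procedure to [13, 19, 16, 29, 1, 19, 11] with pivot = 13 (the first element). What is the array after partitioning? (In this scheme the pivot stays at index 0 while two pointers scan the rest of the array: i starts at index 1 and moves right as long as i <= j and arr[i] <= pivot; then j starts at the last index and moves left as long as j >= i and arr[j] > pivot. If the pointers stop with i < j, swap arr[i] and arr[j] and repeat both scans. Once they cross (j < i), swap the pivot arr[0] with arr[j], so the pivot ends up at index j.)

Hoare-style two-pointer partition with pivot = 13:

Initial array: [13, 19, 16, 29, 1, 19, 11]

Pointers start at i = 1, j = 6.
i stops at index 1 (arr[1]=19 > 13), j stops at index 6 (arr[6]=11 <= 13): swap arr[1] and arr[6], array becomes [13, 11, 16, 29, 1, 19, 19]
i stops at index 2 (arr[2]=16 > 13), j stops at index 4 (arr[4]=1 <= 13): swap arr[2] and arr[4], array becomes [13, 11, 1, 29, 16, 19, 19]
i ends at 3, j ends at 2: the pointers have crossed (j < i), so scanning stops.

Swap pivot arr[0] with arr[2] to place pivot at position 2: [1, 11, 13, 29, 16, 19, 19]
Pivot position: 2

After partitioning with pivot 13, the array becomes [1, 11, 13, 29, 16, 19, 19]. The pivot is placed at index 2. All elements to the left of the pivot are <= 13, and all elements to the right are > 13.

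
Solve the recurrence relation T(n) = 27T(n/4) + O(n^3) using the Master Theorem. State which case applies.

Master Theorem for T(n) = 27T(n/4) + O(n^3):

a = 27, b = 4, c = 3
log_b(a) = log_4(27) = 2.3774

Case 3: c = 3 > log_4(27) = 2.3774
T(n) = O(n^3) = O(n^3)

For T(n) = 27T(n/4) + O(n^3): log_4(27) = 2.3774. This is Case 3 of the Master Theorem (c > log_b(a), work dominated by root), giving O(n^3).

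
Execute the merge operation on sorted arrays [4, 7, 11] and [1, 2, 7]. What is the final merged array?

Merging process:

Compare 4 vs 1: take 1 from right. Merged: [1]
Compare 4 vs 2: take 2 from right. Merged: [1, 2]
Compare 4 vs 7: take 4 from left. Merged: [1, 2, 4]
Compare 7 vs 7: take 7 from left. Merged: [1, 2, 4, 7]
Compare 11 vs 7: take 7 from right. Merged: [1, 2, 4, 7, 7]
Append remaining from left: [11]. Merged: [1, 2, 4, 7, 7, 11]

Final merged array: [1, 2, 4, 7, 7, 11]
Total comparisons: 5

The merged array is [1, 2, 4, 7, 7, 11], requiring 5 comparisons. The merge step runs in O(n) time where n is the total number of elements.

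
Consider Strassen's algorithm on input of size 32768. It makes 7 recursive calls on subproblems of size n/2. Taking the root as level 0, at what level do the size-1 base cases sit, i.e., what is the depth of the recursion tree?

For divide and conquer with division factor 2:

Problem sizes at each level:
Level 0: 32768
Level 1: 16384
Level 2: 8192
Level 3: 4096
Level 4: 2048
Level 5: 1024
Level 6: 512
Level 7: 256
Level 8: 128
Level 9: 64
Level 10: 32
Level 11: 16
Level 12: 8
Level 13: 4
Level 14: 2
Level 15: 1

The root is level 0 and the size-1 base case is level 15 (the tree spans levels 0 through 15, i.e. 16 levels counting the root), so the depth is the number of divisions: log_2(32768) = 15

The recursion tree depth is log_2(32768) = 15. At each level, the problem size is divided by 2, so it takes 15 divisions to reduce to a base case of size 1. The algorithm makes 7 recursive calls at each level.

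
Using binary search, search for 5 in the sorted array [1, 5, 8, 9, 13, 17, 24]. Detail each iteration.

Binary search for 5 in [1, 5, 8, 9, 13, 17, 24]:

lo=0, hi=6, mid=3, arr[mid]=9 -> 9 > 5, search left half
lo=0, hi=2, mid=1, arr[mid]=5 -> Found target at index 1!

Binary search finds 5 at index 1 after 2 comparisons. The search repeatedly halves the search space by comparing with the middle element.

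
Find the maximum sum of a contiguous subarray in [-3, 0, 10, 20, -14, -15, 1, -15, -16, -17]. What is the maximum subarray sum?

Using Kadane's algorithm on [-3, 0, 10, 20, -14, -15, 1, -15, -16, -17]:

Scanning through the array:
Position 1 (value 0): max_ending_here = 0, max_so_far = 0
Position 2 (value 10): max_ending_here = 10, max_so_far = 10
Position 3 (value 20): max_ending_here = 30, max_so_far = 30
Position 4 (value -14): max_ending_here = 16, max_so_far = 30
Position 5 (value -15): max_ending_here = 1, max_so_far = 30
Position 6 (value 1): max_ending_here = 2, max_so_far = 30
Position 7 (value -15): max_ending_here = -13, max_so_far = 30
Position 8 (value -16): max_ending_here = -16, max_so_far = 30
Position 9 (value -17): max_ending_here = -17, max_so_far = 30

Maximum subarray: [0, 10, 20]
Maximum sum: 30

The maximum subarray is [0, 10, 20] with sum 30. This subarray runs from index 1 to index 3.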